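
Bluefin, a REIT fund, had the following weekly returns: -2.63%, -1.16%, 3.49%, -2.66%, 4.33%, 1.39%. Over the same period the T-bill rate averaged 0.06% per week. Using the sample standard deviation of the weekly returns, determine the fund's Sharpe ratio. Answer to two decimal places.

0.13

μ = (-2.63 − 1.16 + 3.49 − 2.66 + 4.33 + 1.39) / 6 = 2.760 / 6 = 0.4600%
Σ(r − μ)² = (-2.63 − 0.4600)² + (-1.16 − 0.4600)² + (3.49 − 0.4600)² + … = 46.9296
σ = √[46.9296 / 5] = 3.0636%
Sharpe = (μ − rf) / σ = (0.4600 − 0.06) / 3.0636 = 0.4000 / 3.0636 = 0.1306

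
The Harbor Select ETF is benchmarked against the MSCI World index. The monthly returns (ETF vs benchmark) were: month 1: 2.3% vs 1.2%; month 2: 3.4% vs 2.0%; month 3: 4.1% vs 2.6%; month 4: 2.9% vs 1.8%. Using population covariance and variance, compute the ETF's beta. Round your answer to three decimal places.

r̄p = 3.1750%,  r̄m = 1.9000%
Cov = Σ(rp − r̄p)(rm − r̄m) / 4 = 0.3275
Var(rm) = Σ(rm − r̄m)² / 4 = 0.2500
β = Cov / Var = 0.3275 / 0.2500 = 1.3100

1.310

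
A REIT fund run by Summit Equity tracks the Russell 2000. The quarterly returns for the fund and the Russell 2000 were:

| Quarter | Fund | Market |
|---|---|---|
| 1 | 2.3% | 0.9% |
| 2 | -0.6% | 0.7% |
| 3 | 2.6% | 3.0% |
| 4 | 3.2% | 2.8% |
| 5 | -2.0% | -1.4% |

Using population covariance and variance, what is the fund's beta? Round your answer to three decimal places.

1.133

r̄p = 1.1000%,  r̄m = 1.2000%
Cov = Σ(rp − r̄p)(rm − r̄m) / 5 = 2.9220
Var(rm) = Σ(rm − r̄m)² / 5 = 2.5800
β = Cov / Var = 2.9220 / 2.5800 = 1.1326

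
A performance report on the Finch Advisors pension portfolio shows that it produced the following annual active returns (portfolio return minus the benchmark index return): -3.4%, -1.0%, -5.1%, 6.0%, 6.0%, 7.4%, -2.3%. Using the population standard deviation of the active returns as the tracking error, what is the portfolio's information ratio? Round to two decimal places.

Mean return r̄ = 7.60 / 7 = 1.0857%
Population σ = √[Σ(r − r̄)² / 7] = √[162.3686 / 7] = √23.1955 = 4.8162%
IR = r̄ / tracking error = 1.0857 / 4.8162 = 0.2254

0.23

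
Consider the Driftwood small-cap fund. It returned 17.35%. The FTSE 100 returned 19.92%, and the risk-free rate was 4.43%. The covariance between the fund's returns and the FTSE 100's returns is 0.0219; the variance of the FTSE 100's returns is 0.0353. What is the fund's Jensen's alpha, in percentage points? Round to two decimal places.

β = Cov / Var = 0.0219 / 0.0353 = 0.6204
E[R] = Rf + β(Rm − Rf) = 4.43% + 0.6204 × (19.92% − 4.43%) = 14.0400%
α = Rp − E[R] = 17.35% − 14.0400% = 3.3100

3.31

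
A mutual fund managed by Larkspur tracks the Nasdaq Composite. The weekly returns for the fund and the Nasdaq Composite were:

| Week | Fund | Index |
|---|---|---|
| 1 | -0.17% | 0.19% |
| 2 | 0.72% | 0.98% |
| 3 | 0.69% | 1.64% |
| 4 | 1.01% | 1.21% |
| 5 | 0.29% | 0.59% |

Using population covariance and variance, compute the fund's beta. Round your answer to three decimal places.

r̄p = 0.5080%,  r̄m = 0.9220%
Cov = Σ(rp − r̄p)(rm − r̄m) / 5 = 0.1712
Var(rm) = Σ(rm − r̄m)² / 5 = 0.2496
β = Cov / Var = 0.1712 / 0.2496 = 0.6859

0.686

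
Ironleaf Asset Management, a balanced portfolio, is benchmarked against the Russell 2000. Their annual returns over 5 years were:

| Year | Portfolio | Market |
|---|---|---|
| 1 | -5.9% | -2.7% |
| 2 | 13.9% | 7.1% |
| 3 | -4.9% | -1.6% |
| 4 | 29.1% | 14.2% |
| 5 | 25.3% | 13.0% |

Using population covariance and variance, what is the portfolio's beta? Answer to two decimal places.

r̄p = 11.5000%,  r̄m = 6.0000%
Cov = Σ(rp − r̄p)(rm − r̄m) / 5 = 103.9160
Var(rm) = Σ(rm − r̄m)² / 5 = 50.1800
β = Cov / Var = 103.9160 / 50.1800 = 2.0709

2.07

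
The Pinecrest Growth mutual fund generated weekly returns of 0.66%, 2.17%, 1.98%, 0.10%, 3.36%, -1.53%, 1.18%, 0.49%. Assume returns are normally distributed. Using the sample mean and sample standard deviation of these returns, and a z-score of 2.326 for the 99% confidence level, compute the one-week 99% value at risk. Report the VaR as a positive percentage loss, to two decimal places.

2.41

r̄ = (0.66 + 2.17 + 1.98 + 0.1 + 3.36 − 1.53 + 1.18 + 0.49) / 8 = 1.0513%
Σ(r − r̄)² = 15.4969; sample σ = √(15.4969/7) = 1.4879%
VaR = −(r̄ − z·σ) = −(1.0513 − 2.326 × 1.4879) = −(-2.4096) = 2.4096%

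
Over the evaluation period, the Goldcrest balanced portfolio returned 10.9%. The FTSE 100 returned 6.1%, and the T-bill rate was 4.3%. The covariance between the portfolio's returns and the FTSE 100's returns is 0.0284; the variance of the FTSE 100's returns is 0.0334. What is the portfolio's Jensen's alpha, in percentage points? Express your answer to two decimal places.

β = Cov / Var = 0.0284 / 0.0334 = 0.8503
E[R] = Rf + β(Rm − Rf) = 4.3% + 0.8503 × (6.1% − 4.3%) = 5.8305%
α = Rp − E[R] = 10.9% − 5.8305% = 5.0695

5.07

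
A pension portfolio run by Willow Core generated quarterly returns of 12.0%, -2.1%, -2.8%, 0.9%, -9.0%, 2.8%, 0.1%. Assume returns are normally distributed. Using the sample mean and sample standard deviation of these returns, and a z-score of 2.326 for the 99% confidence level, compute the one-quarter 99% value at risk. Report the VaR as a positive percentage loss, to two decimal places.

Mean return r̄ = 1.90 / 7 = 0.2714%
Σ(r − r̄)² = 245.3943; sample σ = √(245.3943/6) = 6.3952%
VaR = −(r̄ − z·σ) = −(0.2714 − 2.326 × 6.3952) = −(-14.6038) = 14.6038%

14.60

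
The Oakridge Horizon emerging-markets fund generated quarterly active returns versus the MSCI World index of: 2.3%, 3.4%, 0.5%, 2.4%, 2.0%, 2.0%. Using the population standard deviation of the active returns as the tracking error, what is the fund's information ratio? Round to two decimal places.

2.45

Mean return r̄ = 12.60 / 6 = 2.1000%
Population std dev = √[4.4000 / 6] = 0.8563%
IR = r̄ / tracking error = 2.1000 / 0.8563 = 2.4524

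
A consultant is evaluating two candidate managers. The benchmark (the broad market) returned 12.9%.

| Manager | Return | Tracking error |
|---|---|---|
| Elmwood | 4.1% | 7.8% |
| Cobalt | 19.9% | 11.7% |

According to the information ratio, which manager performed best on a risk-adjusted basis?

Cobalt

Elmwood: IR = (4.1% − 12.9%) / 7.8% = -1.128
Cobalt: IR = (19.9% − 12.9%) / 11.7% = 0.598
Highest: Cobalt (0.598).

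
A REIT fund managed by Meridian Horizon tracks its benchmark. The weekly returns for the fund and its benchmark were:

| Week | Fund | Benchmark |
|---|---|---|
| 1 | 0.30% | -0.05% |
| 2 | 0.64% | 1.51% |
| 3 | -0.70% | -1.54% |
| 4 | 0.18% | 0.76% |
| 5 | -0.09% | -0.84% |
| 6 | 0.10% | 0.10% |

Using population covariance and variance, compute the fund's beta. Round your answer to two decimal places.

0.38

r̄p = 0.0717%,  r̄m = -0.0100%
Cov = Σ(rp − r̄p)(rm − r̄m) / 6 = 0.3760
Var(rm) = Σ(rm − r̄m)² / 6 = 0.9911
β = Cov / Var = 0.3760 / 0.9911 = 0.3794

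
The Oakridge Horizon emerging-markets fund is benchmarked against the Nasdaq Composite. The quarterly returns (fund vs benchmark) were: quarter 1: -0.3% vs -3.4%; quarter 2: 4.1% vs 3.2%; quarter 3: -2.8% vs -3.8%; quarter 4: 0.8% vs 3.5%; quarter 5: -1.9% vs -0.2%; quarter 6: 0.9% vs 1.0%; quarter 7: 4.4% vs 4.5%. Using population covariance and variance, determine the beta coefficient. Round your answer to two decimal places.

r̄p = 0.7429%,  r̄m = 0.6857%
Cov = Σ(rp − r̄p)(rm − r̄m) / 7 = 6.4420
Var(rm) = Σ(rm − r̄m)² / 7 = 9.4984
β = Cov / Var = 6.4420 / 9.4984 = 0.6782

0.68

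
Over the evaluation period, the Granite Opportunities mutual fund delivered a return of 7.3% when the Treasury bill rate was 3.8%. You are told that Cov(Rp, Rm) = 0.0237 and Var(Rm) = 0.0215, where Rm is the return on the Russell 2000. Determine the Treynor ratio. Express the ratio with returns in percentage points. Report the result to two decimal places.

3.18

β = Cov / Var = 0.0237 / 0.0215 = 1.1023
Treynor = (Rp − Rf) / β = (7.3% − 3.8%) / 1.1023 = 3.50 / 1.1023 = 3.1752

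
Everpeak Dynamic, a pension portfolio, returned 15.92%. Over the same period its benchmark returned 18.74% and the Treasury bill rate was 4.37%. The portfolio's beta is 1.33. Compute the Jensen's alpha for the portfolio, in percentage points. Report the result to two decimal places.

CAPM expected return = Rf + β(Rm − Rf) = 4.37% + 1.33 × (18.74% − 4.37%) = 4.37 + 1.33 × 14.37 = 23.4821%
Jensen's α = Rp − E[R] = 15.92% − 23.4821% = -7.5621

-7.56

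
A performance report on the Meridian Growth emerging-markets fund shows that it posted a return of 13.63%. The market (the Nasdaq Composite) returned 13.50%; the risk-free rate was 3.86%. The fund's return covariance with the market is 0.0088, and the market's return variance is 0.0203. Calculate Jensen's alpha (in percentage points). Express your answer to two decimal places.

5.59

β = Cov / Var = 0.0088 / 0.0203 = 0.4335
E[R] = Rf + β(Rm − Rf) = 3.86% + 0.4335 × (13.50% − 3.86%) = 8.0389%
α = Rp − E[R] = 13.63% − 8.0389% = 5.5911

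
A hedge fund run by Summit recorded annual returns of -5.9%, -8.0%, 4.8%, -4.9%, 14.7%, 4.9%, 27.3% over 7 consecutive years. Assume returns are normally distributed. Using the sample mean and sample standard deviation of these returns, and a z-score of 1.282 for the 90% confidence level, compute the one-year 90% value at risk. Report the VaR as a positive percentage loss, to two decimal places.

11.66

r̄ = (-5.9 − 8 + 4.8 − 4.9 + 14.7 + 4.9 + 27.3) / 7 = 4.7000%
Σ(r − r̄)² = 976.6200; sample σ = √(976.6200/6) = 12.7581%
VaR = −(r̄ − z·σ) = −(4.7000 − 1.282 × 12.7581) = −(-11.6559) = 11.6559%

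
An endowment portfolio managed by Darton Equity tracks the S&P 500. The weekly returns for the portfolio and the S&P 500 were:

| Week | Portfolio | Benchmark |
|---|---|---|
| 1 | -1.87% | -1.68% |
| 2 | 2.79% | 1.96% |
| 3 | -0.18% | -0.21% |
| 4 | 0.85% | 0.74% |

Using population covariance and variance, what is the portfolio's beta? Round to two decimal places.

1.26

r̄p = 0.3975%,  r̄m = 0.2025%
Cov = Σ(rp − r̄p)(rm − r̄m) / 4 = 2.2387
Var(rm) = Σ(rm − r̄m)² / 4 = 1.7729
β = Cov / Var = 2.2387 / 1.7729 = 1.2627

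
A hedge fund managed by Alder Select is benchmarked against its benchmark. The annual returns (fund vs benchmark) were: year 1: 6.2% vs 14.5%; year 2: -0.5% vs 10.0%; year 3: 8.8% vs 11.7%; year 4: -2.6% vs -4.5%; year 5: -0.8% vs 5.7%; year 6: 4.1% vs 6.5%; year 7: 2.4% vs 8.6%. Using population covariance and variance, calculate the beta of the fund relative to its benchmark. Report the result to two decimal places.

r̄p = 2.5143%,  r̄m = 7.5000%
Cov = Σ(rp − r̄p)(rm − r̄m) / 7 = 15.7557
Var(rm) = Σ(rm − r̄m)² / 7 = 31.7629
β = Cov / Var = 15.7557 / 31.7629 = 0.4960

0.50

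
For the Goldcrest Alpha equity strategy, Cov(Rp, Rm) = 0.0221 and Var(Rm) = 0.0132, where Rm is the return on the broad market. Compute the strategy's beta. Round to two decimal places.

1.67

β = Cov(Rp, Rm) / Var(Rm) = 0.0221 / 0.0132 = 1.6742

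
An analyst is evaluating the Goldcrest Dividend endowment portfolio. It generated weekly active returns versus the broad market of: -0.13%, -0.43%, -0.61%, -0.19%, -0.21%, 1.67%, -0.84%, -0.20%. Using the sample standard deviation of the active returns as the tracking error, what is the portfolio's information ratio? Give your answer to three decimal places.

-0.154

Mean return r̄ = -0.940 / 8 = -0.1175%
Sample std dev = √[4.0782 / 7] = 0.7633%
IR = r̄ / tracking error = -0.1175 / 0.7633 = -0.1539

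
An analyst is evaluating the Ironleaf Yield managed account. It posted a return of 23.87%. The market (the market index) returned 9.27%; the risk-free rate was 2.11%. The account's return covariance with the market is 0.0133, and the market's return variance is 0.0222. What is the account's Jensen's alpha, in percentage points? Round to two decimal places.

17.47

β = Cov / Var = 0.0133 / 0.0222 = 0.5991
E[R] = Rf + β(Rm − Rf) = 2.11% + 0.5991 × (9.27% − 2.11%) = 6.3996%
α = Rp − E[R] = 23.87% − 6.3996% = 17.4704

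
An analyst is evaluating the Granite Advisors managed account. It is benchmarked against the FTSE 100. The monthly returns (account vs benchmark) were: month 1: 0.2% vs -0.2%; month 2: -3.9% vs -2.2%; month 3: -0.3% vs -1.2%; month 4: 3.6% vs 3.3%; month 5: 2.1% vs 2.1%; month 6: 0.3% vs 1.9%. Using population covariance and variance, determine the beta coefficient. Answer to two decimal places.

1.07

r̄p = 0.3333%,  r̄m = 0.6167%
Cov = Σ(rp − r̄p)(rm − r̄m) / 6 = 4.0878
Var(rm) = Σ(rm − r̄m)² / 6 = 3.8247
β = Cov / Var = 4.0878 / 3.8247 = 1.0688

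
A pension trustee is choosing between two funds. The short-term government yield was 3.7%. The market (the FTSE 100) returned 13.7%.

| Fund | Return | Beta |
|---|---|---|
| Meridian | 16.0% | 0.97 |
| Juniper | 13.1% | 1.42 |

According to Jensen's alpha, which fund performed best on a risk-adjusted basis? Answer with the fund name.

Meridian

Meridian: α = 16.0% − [3.7% + 0.97 × (13.7% − 3.7%)] = 2.600
Juniper: α = 13.1% − [3.7% + 1.42 × (13.7% − 3.7%)] = -4.800
Highest: Meridian (2.600).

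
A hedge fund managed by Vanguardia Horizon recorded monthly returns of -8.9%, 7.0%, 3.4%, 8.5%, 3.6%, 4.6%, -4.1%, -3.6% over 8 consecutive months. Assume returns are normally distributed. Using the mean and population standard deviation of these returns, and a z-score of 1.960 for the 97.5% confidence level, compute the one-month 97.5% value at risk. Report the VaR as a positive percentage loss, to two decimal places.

Mean return r̄ = 10.50 / 8 = 1.3125%
Σ(r − r̄)² = (-8.9 − 1.3125)² + (7 − 1.3125)² + (3.4 − 1.3125)² + … = 262.1288
σ = √[262.1288 / 8] = 5.7242%
VaR = −(r̄ − z·σ) = −(1.3125 − 1.960 × 5.7242) = −(-9.9069) = 9.9069%

9.91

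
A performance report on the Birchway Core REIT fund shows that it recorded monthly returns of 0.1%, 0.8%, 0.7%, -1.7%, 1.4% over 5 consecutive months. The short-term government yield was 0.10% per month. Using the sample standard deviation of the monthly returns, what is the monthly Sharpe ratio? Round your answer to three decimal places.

r̄ = (0.1 + 0.8 + 0.7 − 1.7 + 1.4) / 5 = 1.30 / 5 = 0.2600%
Sample std dev = √[5.6520 / 4] = 1.1887%
Sharpe = (r̄ − rf) / σ = (0.2600 − 0.1) / 1.1887 = 0.1600 / 1.1887 = 0.1346

0.135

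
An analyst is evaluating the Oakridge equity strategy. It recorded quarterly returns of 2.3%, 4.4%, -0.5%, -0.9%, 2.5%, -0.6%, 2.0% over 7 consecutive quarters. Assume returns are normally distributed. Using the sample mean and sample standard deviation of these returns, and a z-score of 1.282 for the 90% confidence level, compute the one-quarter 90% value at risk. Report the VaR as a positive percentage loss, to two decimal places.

1.26

r̄ = (2.3 + 4.4 − 0.5 − 0.9 + 2.5 − 0.6 + 2) / 7 = 9.20 / 7 = 1.3143%
Sample σ = √[Σ(r − r̄)² / 6] = √[24.2286 / 6] = √4.0381 = 2.0095%
VaR = −(r̄ − z·σ) = −(1.3143 − 1.282 × 2.0095) = −(-1.2619) = 1.2619%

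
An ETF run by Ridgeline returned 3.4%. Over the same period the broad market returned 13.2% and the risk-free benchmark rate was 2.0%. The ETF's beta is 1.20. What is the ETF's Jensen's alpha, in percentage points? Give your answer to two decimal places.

-12.04

CAPM expected return = Rf + β(Rm − Rf) = 2.0% + 1.20 × (13.2% − 2.0%) = 2 + 1.20 × 11.20 = 15.4400%
Jensen's α = Rp − E[R] = 3.4% − 15.4400% = -12.0400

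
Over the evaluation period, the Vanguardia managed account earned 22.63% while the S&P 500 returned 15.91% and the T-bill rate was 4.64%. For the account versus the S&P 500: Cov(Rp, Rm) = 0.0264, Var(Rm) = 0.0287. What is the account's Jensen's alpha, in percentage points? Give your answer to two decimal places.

7.62

β = Cov / Var = 0.0264 / 0.0287 = 0.9199
E[R] = Rf + β(Rm − Rf) = 4.64% + 0.9199 × (15.91% − 4.64%) = 15.0073%
α = Rp − E[R] = 22.63% − 15.0073% = 7.6227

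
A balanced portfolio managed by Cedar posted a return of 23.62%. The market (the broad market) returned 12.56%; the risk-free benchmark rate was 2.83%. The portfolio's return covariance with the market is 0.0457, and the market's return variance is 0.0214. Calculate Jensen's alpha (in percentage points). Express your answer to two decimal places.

β = Cov / Var = 0.0457 / 0.0214 = 2.1355
E[R] = Rf + β(Rm − Rf) = 2.83% + 2.1355 × (12.56% − 2.83%) = 23.6084%
α = Rp − E[R] = 23.62% − 23.6084% = 0.0116

0.01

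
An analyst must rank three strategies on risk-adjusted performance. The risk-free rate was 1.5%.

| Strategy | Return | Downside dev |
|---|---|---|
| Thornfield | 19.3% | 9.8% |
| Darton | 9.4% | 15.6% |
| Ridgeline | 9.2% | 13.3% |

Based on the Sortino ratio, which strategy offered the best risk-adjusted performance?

Thornfield: Sortino ratio = (19.3% − 1.5%) / 9.8% = 1.816
Darton: Sortino ratio = (9.4% − 1.5%) / 15.6% = 0.506
Ridgeline: Sortino ratio = (9.2% − 1.5%) / 13.3% = 0.579
Highest: Thornfield (1.816).

Thornfield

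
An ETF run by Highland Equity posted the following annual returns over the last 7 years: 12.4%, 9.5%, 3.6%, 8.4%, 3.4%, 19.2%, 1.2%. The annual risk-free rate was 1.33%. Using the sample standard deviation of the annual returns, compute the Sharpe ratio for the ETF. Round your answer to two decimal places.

1.11

Mean return r̄ = 57.70 / 7 = 8.2429%
Sample σ = √[Σ(r − r̄)² / 6] = √[233.5571 / 6] = √38.9262 = 6.2391%
Sharpe = (r̄ − rf) / σ = (8.2429 − 1.33) / 6.2391 = 6.9129 / 6.2391 = 1.1080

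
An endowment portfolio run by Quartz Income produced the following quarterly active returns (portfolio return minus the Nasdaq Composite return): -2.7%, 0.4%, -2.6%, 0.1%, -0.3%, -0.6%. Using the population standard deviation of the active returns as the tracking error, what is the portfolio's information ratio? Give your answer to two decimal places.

Mean return μ = -5.70 / 6 = -0.9500%
Σ(r − μ)² = 9.2550; population σ = √(9.2550/6) = 1.2420%
IR = μ / tracking error = -0.9500 / 1.2420 = -0.7649

-0.76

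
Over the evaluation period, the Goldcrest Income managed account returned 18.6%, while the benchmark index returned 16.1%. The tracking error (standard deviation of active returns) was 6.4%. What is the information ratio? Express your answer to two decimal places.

0.39

IR = (Rp − Rb) / TE = (18.6% − 16.1%) / 6.4% = 2.50% / 6.4% = 0.3906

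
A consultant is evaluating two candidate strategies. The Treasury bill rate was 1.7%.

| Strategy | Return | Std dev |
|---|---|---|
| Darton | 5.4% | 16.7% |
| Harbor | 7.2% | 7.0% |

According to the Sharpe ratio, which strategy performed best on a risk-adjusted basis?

Darton: Sharpe ratio = (5.4% − 1.7%) / 16.7% = 0.222
Harbor: Sharpe ratio = (7.2% − 1.7%) / 7.0% = 0.786
Highest: Harbor (0.786).

Harbor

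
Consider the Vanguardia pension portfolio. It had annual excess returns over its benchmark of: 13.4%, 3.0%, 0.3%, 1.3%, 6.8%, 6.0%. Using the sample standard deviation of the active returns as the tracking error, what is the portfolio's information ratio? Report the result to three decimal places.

r̄ = (13.4 + 3 + 0.3 + 1.3 + 6.8 + 6) / 6 = 30.80 / 6 = 5.1333%
Sample σ = √[Σ(r − r̄)² / 5] = √[114.4733 / 5] = √22.8947 = 4.7848%
IR = r̄ / tracking error = 5.1333 / 4.7848 = 1.0728

1.073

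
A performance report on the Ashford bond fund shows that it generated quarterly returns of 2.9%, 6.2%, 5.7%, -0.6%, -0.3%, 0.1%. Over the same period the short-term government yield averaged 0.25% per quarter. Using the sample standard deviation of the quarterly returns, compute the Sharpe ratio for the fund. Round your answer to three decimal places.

r̄ = (2.9 + 6.2 + 5.7 − 0.6 − 0.3 + 0.1) / 6 = 2.3333%
Σ(r − r̄)² = (2.9 − 2.3333)² + (6.2 − 2.3333)² + (5.7 − 2.3333)² + … = 47.1333
sample σ = √(47.1333 / 5) = √9.4267 = 3.0703%
Sharpe = (r̄ − rf) / σ = (2.3333 − 0.25) / 3.0703 = 2.0833 / 3.0703 = 0.6785

0.679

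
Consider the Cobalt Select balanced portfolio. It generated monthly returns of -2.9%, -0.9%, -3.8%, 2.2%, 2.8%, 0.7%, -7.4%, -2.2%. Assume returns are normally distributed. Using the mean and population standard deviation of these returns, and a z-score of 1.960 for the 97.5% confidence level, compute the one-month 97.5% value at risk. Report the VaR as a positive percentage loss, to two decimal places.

r̄ = (-2.9 − 0.9 − 3.8 + 2.2 + 2.8 + 0.7 − 7.4 − 2.2) / 8 = -1.4375%
Σ(r − r̄)² = 79.8988; population σ = √(79.8988/8) = 3.1603%
VaR = −(r̄ − z·σ) = −(-1.4375 − 1.960 × 3.1603) = −(-7.6317) = 7.6317%

7.63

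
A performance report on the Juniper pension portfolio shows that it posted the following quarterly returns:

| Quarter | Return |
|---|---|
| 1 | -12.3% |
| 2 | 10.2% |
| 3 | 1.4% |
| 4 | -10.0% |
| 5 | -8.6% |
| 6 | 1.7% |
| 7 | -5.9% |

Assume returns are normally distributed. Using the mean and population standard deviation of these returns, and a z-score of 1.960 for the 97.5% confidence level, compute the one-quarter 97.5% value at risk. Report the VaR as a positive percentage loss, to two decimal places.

Mean return μ = -23.50 / 7 = -3.3571%
Σ(r − μ)² = (-12.3 − (-3.3571))² + (10.2 − (-3.3571))² + (1.4 − (-3.3571))² + … = 390.0571
population σ = √(390.0571 / 7) = √55.7224 = 7.4647%
VaR = −(μ − z·σ) = −(-3.3571 − 1.960 × 7.4647) = −(-17.9879) = 17.9879%

17.99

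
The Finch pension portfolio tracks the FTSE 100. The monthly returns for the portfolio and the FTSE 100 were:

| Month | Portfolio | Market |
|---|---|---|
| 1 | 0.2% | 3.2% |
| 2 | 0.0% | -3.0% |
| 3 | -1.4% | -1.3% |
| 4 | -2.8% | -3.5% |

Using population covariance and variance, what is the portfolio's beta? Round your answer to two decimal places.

r̄p = -1.0000%,  r̄m = -1.1500%
Cov = Σ(rp − r̄p)(rm − r̄m) / 4 = 1.9150
Var(rm) = Σ(rm − r̄m)² / 4 = 6.9725
β = Cov / Var = 1.9150 / 6.9725 = 0.2747

0.27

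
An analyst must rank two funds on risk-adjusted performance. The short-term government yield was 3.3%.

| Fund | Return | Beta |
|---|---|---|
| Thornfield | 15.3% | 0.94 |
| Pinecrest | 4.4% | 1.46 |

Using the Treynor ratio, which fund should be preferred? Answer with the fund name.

Thornfield: Treynor = (15.3% − 3.3%) / 0.94 = 12.766
Pinecrest: Treynor = (4.4% − 3.3%) / 1.46 = 0.753
Highest: Thornfield (12.766).

Thornfield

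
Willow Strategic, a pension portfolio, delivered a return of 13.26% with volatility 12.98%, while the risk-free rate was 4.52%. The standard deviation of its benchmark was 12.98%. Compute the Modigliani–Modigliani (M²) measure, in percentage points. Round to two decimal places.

13.26

Sharpe = (Rp − Rf) / σp = (13.26% − 4.52%) / 12.98% = 0.6733
M² = Rf + Sharpe × σm = 4.52% + 0.6733 × 12.98% = 13.2594%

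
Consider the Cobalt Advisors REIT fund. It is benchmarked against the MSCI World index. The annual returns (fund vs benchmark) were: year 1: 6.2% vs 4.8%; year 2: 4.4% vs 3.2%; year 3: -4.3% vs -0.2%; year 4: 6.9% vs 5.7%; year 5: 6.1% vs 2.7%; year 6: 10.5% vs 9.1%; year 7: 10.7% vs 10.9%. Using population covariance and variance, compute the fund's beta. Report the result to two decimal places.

1.18

r̄p = 5.7857%,  r̄m = 5.1714%
Cov = Σ(rp − r̄p)(rm − r̄m) / 7 = 14.7482
Var(rm) = Σ(rm − r̄m)² / 7 = 12.5020
β = Cov / Var = 14.7482 / 12.5020 = 1.1797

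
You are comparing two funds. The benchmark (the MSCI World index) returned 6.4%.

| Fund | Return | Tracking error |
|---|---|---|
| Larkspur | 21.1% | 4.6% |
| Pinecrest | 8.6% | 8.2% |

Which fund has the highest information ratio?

Larkspur: IR = (21.1% − 6.4%) / 4.6% = 3.196
Pinecrest: IR = (8.6% − 6.4%) / 8.2% = 0.268
Highest: Larkspur (3.196).

Larkspur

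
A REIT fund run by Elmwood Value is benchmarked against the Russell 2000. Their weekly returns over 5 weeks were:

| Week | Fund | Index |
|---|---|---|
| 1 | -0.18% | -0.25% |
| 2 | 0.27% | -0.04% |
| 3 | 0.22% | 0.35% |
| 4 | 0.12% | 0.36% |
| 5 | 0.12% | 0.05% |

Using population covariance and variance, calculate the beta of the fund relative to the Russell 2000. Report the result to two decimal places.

0.40

r̄p = 0.1100%,  r̄m = 0.0940%
Cov = Σ(rp − r̄p)(rm − r̄m) / 5 = 0.0217
Var(rm) = Σ(rm − r̄m)² / 5 = 0.0549
β = Cov / Var = 0.0217 / 0.0549 = 0.3953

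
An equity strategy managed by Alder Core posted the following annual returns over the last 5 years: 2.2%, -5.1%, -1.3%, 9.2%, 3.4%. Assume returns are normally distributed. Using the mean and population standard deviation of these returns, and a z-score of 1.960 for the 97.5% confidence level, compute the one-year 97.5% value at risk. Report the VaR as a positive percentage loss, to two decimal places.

Mean return r̄ = 8.40 / 5 = 1.6800%
Population std dev = √[114.6280 / 5] = 4.7881%
VaR = −(r̄ − z·σ) = −(1.6800 − 1.960 × 4.7881) = −(-7.7047) = 7.7047%

7.70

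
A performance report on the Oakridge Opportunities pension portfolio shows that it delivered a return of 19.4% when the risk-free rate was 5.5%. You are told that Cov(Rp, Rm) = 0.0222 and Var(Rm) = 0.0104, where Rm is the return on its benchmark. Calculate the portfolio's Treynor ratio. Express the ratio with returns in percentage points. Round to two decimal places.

β = Cov / Var = 0.0222 / 0.0104 = 2.1346
Treynor = (Rp − Rf) / β = (19.4% − 5.5%) / 2.1346 = 13.90 / 2.1346 = 6.5118

6.51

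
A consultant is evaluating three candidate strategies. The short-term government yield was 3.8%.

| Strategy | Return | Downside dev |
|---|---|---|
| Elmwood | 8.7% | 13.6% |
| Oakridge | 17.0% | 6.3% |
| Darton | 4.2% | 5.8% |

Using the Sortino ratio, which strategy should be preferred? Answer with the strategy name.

Elmwood: Sortino ratio = (8.7% − 3.8%) / 13.6% = 0.360
Oakridge: Sortino ratio = (17.0% − 3.8%) / 6.3% = 2.095
Darton: Sortino ratio = (4.2% − 3.8%) / 5.8% = 0.069
Highest: Oakridge (2.095).

Oakridge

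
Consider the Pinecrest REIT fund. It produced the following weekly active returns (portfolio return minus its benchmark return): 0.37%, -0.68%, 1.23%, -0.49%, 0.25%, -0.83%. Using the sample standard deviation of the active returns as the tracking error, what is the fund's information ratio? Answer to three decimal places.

-0.032

μ = (0.37 − 0.68 + 1.23 − 0.49 + 0.25 − 0.83) / 6 = -0.0250%
Sample std dev = √[3.1000 / 5] = 0.7874%
IR = μ / tracking error = -0.0250 / 0.7874 = -0.0318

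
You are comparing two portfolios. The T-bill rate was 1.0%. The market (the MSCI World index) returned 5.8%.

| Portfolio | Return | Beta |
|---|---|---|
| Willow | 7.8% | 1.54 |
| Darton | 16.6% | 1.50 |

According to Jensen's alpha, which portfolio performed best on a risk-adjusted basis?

Willow: α = 7.8% − [1.0% + 1.54 × (5.8% − 1.0%)] = -0.592
Darton: α = 16.6% − [1.0% + 1.50 × (5.8% − 1.0%)] = 8.400
Highest: Darton (8.400).

Darton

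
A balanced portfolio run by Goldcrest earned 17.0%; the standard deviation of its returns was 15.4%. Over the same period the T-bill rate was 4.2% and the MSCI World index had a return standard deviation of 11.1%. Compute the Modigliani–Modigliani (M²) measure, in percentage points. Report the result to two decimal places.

13.43

Sharpe = (Rp − Rf) / σp = (17.0% − 4.2%) / 15.4% = 0.8312
M² = Rf + Sharpe × σm = 4.2% + 0.8312 × 11.1% = 13.4263%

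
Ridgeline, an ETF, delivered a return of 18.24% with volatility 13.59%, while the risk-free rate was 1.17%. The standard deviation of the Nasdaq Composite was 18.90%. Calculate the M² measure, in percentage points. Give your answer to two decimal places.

24.91

Sharpe = (Rp − Rf) / σp = (18.24% − 1.17%) / 13.59% = 1.2561
M² = Rf + Sharpe × σm = 1.17% + 1.2561 × 18.90% = 24.9103%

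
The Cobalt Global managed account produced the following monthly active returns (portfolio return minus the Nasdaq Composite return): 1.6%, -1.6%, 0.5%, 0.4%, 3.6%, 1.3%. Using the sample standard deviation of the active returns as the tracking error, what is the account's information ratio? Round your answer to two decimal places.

0.57

μ = (1.6 − 1.6 + 0.5 + 0.4 + 3.6 + 1.3) / 6 = 5.80 / 6 = 0.9667%
Σ(r − μ)² = (1.6 − 0.9667)² + (-1.6 − 0.9667)² + … = 14.5733
sample σ = √(14.5733 / 5) = √2.9147 = 1.7072%
IR = μ / tracking error = 0.9667 / 1.7072 = 0.5662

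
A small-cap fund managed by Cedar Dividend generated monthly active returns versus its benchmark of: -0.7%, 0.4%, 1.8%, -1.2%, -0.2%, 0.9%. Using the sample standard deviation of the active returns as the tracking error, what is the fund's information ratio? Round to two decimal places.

Mean return r̄ = 1.00 / 6 = 0.1667%
Sample std dev = √[6.0133 / 5] = 1.0967%
IR = r̄ / tracking error = 0.1667 / 1.0967 = 0.1520

0.15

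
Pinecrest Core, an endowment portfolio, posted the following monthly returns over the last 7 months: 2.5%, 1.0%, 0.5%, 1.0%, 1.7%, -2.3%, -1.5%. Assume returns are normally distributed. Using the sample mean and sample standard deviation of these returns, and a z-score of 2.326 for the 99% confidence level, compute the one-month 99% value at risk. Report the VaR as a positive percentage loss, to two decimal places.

3.58

r̄ = (2.5 + 1 + 0.5 + 1 + 1.7 − 2.3 − 1.5) / 7 = 0.4143%
Sample σ = √[Σ(r − r̄)² / 6] = √[17.7286 / 6] = √2.9548 = 1.7190%
VaR = −(r̄ − z·σ) = −(0.4143 − 2.326 × 1.7190) = −(-3.5841) = 3.5841%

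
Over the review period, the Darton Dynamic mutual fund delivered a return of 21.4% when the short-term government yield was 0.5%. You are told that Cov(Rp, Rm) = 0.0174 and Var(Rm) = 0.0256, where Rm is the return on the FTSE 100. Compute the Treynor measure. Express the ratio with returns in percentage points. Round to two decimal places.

β = Cov / Var = 0.0174 / 0.0256 = 0.6797
Treynor = (Rp − Rf) / β = (21.4% − 0.5%) / 0.6797 = 20.90 / 0.6797 = 30.7489

30.75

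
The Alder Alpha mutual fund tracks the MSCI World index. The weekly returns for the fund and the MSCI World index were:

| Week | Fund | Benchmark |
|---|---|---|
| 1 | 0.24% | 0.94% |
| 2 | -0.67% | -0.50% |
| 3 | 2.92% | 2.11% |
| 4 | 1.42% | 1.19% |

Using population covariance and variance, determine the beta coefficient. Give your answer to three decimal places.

1.357

r̄p = 0.9775%,  r̄m = 0.9350%
Cov = Σ(rp − r̄p)(rm − r̄m) / 4 = 1.1889
Var(rm) = Σ(rm − r̄m)² / 4 = 0.8762
β = Cov / Var = 1.1889 / 0.8762 = 1.3569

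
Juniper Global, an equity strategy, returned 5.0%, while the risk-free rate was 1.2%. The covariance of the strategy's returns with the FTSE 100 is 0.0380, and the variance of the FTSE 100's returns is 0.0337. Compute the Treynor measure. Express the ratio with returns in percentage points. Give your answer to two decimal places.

β = Cov / Var = 0.0380 / 0.0337 = 1.1276
Treynor = (Rp − Rf) / β = (5.0% − 1.2%) / 1.1276 = 3.80 / 1.1276 = 3.3700

3.37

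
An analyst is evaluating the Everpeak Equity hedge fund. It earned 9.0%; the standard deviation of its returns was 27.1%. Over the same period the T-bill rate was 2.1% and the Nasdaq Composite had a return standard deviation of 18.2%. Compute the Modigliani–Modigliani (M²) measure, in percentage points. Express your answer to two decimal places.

Sharpe = (Rp − Rf) / σp = (9.0% − 2.1%) / 27.1% = 0.2546
M² = Rf + Sharpe × σm = 2.1% + 0.2546 × 18.2% = 6.7337%

6.73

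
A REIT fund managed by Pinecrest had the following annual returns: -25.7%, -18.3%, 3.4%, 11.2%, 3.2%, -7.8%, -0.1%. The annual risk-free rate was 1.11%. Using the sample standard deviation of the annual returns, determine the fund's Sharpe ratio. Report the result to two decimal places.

μ = (-25.7 − 18.3 + 3.4 + 11.2 + 3.2 − 7.8 − 0.1) / 7 = -34.10 / 7 = -4.8714%
Sample std dev = √[1037.3543 / 6] = 13.1489%
Sharpe = (μ − rf) / σ = (-4.8714 − 1.11) / 13.1489 = -5.9814 / 13.1489 = -0.4549

-0.45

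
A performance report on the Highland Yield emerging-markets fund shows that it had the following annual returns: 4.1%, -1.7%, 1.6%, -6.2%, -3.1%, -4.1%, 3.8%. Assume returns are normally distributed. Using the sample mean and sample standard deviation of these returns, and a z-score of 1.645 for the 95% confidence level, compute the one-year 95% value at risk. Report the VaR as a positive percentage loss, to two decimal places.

7.42

r̄ = (4.1 − 1.7 + 1.6 − 6.2 − 3.1 − 4.1 + 3.8) / 7 = -5.60 / 7 = -0.8000%
Σ(r − r̄)² = (4.1 − (-0.8000))² + (-1.7 − (-0.8000))² + … = 97.0800
sample σ = √(97.0800 / 6) = √16.1800 = 4.0224%
VaR = −(r̄ − z·σ) = −(-0.8000 − 1.645 × 4.0224) = −(-7.4168) = 7.4168%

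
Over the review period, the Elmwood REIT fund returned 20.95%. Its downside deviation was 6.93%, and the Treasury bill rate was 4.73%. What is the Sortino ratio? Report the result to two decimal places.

Sortino = (Rp − Rf) / σd = (20.95% − 4.73%) / 6.93% = 16.22% / 6.93% = 2.3405

2.34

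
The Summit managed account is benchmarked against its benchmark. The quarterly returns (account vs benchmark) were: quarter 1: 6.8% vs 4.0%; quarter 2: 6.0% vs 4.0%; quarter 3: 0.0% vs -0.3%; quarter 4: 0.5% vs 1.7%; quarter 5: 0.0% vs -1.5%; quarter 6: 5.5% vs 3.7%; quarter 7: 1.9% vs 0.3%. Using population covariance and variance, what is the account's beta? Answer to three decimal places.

1.227

r̄p = 2.9571%,  r̄m = 1.7000%
Cov = Σ(rp − r̄p)(rm − r̄m) / 7 = 5.3971
Var(rm) = Σ(rm − r̄m)² / 7 = 4.3971
β = Cov / Var = 5.3971 / 4.3971 = 1.2274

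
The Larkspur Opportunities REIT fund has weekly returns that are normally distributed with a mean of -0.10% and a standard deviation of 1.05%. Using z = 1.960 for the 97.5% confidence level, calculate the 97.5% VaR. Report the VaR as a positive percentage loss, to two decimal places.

2.16

VaR (as % loss) = −(μ − z·σ) = −(-0.10% − 1.960 × 1.05%) = −(-2.1580%) = 2.1580%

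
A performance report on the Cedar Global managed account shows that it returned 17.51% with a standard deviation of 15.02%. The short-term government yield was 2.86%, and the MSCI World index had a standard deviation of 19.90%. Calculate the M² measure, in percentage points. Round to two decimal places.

22.27

Sharpe = (Rp − Rf) / σp = (17.51% − 2.86%) / 15.02% = 0.9754
M² = Rf + Sharpe × σm = 2.86% + 0.9754 × 19.90% = 22.2705%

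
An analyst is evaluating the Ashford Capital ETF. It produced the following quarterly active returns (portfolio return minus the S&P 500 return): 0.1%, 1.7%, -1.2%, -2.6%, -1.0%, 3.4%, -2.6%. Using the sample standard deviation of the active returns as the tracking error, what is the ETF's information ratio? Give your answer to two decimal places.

μ = (0.1 + 1.7 − 1.2 − 2.6 − 1 + 3.4 − 2.6) / 7 = -0.3143%
Sample std dev = √[29.7286 / 6] = 2.2259%
IR = μ / tracking error = -0.3143 / 2.2259 = -0.1412

-0.14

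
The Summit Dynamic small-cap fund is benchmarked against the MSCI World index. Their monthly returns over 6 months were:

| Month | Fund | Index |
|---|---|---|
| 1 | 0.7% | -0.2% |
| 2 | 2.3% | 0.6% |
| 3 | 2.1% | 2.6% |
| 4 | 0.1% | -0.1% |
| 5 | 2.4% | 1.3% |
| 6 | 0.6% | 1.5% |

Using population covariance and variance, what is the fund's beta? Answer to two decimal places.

r̄p = 1.3667%,  r̄m = 0.9500%
Cov = Σ(rp − r̄p)(rm − r̄m) / 6 = 0.4867
Var(rm) = Σ(rm − r̄m)² / 6 = 0.9492
β = Cov / Var = 0.4867 / 0.9492 = 0.5127

0.51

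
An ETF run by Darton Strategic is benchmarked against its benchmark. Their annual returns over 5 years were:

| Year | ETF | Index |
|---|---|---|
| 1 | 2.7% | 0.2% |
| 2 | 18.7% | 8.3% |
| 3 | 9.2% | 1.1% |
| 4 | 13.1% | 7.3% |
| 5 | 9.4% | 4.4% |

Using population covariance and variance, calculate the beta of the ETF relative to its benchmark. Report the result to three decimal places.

r̄p = 10.6200%,  r̄m = 4.2600%
Cov = Σ(rp − r̄p)(rm − r̄m) / 5 = 15.3308
Var(rm) = Σ(rm − r̄m)² / 5 = 10.4104
β = Cov / Var = 15.3308 / 10.4104 = 1.4726

1.473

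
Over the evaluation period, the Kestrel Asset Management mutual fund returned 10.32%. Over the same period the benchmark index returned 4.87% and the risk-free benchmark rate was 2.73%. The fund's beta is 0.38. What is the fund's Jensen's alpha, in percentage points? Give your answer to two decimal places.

CAPM expected return = Rf + β(Rm − Rf) = 2.73% + 0.38 × (4.87% − 2.73%) = 2.73 + 0.38 × 2.14 = 3.5432%
Jensen's α = Rp − E[R] = 10.32% − 3.5432% = 6.7768

6.78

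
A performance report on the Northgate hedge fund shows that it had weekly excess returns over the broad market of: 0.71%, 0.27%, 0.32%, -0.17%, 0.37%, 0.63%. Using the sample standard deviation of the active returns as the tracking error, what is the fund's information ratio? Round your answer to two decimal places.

1.14

r̄ = (0.71 + 0.27 + 0.32 − 0.17 + 0.37 + 0.63) / 6 = 2.130 / 6 = 0.3550%
Sample std dev = √[0.4860 / 5] = 0.3118%
IR = r̄ / tracking error = 0.3550 / 0.3118 = 1.1386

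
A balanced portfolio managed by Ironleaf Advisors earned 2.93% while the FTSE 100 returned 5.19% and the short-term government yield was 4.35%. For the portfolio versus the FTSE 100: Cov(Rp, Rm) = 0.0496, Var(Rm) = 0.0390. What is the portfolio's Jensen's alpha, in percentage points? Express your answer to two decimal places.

-2.49

β = Cov / Var = 0.0496 / 0.0390 = 1.2718
E[R] = Rf + β(Rm − Rf) = 4.35% + 1.2718 × (5.19% − 4.35%) = 5.4183%
α = Rp − E[R] = 2.93% − 5.4183% = -2.4883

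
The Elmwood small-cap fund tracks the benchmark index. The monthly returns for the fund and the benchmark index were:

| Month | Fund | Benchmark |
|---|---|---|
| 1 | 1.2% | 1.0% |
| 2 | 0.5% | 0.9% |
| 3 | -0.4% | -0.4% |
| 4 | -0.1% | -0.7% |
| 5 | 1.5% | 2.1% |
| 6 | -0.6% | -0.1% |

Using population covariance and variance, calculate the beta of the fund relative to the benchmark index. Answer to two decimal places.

0.74

r̄p = 0.3500%,  r̄m = 0.4667%
Cov = Σ(rp − r̄p)(rm − r̄m) / 6 = 0.6850
Var(rm) = Σ(rm − r̄m)² / 6 = 0.9289
β = Cov / Var = 0.6850 / 0.9289 = 0.7374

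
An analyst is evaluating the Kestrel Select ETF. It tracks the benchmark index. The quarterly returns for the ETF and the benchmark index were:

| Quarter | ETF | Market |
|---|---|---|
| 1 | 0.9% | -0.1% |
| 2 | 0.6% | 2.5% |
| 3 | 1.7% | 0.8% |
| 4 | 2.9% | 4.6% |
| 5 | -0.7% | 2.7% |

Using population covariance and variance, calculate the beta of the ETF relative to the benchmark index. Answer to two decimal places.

0.22

r̄p = 1.0800%,  r̄m = 2.1000%
Cov = Σ(rp − r̄p)(rm − r̄m) / 5 = 0.5760
Var(rm) = Σ(rm − r̄m)² / 5 = 2.6600
β = Cov / Var = 0.5760 / 2.6600 = 0.2165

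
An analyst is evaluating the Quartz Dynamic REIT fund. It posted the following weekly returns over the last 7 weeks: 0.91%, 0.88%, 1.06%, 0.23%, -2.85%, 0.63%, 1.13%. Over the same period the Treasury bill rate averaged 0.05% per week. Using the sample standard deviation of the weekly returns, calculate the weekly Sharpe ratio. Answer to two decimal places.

0.17

r̄ = (0.91 + 0.88 + 1.06 + 0.23 − 2.85 + 0.63 + 1.13) / 7 = 0.2843%
Σ(r − r̄)² = (0.91 − 0.2843)² + (0.88 − 0.2843)² + … = 12.0096
σ = √[12.0096 / 6] = 1.4148%
Sharpe = (r̄ − rf) / σ = (0.2843 − 0.05) / 1.4148 = 0.2343 / 1.4148 = 0.1656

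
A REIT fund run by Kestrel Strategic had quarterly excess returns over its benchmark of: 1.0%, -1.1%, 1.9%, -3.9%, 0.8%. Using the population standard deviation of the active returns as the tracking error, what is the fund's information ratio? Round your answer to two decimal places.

-0.13

Mean return μ = -1.30 / 5 = -0.2600%
Population σ = √[Σ(r − μ)² / 5] = √[21.3320 / 5] = √4.2664 = 2.0655%
IR = μ / tracking error = -0.2600 / 2.0655 = -0.1259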